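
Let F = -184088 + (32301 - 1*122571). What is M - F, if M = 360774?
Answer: 635132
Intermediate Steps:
F = -274358 (F = -184088 + (32301 - 122571) = -184088 - 90270 = -274358)
M - F = 360774 - 1*(-274358) = 360774 + 274358 = 635132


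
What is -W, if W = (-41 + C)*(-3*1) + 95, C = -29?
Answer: -305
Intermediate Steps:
W = 305 (W = (-41 - 29)*(-3*1) + 95 = -70*(-3) + 95 = 210 + 95 = 305)
-W = -1*305 = -305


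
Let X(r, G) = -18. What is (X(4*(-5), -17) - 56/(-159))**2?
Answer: 7873636/25281 ≈ 311.44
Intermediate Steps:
(X(4*(-5), -17) - 56/(-159))**2 = (-18 - 56/(-159))**2 = (-18 - 56*(-1/159))**2 = (-18 + 56/159)**2 = (-2806/159)**2 = 7873636/25281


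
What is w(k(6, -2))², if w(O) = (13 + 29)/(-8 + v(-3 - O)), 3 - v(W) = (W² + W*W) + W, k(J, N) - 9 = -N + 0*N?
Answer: 1764/146689 ≈ 0.012025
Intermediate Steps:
k(J, N) = 9 - N (k(J, N) = 9 + (-N + 0*N) = 9 + (-N + 0) = 9 - N)
v(W) = 3 - W - 2*W² (v(W) = 3 - ((W² + W*W) + W) = 3 - ((W² + W²) + W) = 3 - (2*W² + W) = 3 - (W + 2*W²) = 3 + (-W - 2*W²) = 3 - W - 2*W²)
w(O) = 42/(-2 + O - 2*(-3 - O)²) (w(O) = (13 + 29)/(-8 + (3 - (-3 - O) - 2*(-3 - O)²)) = 42/(-8 + (3 + (3 + O) - 2*(-3 - O)²)) = 42/(-8 + (6 + O - 2*(-3 - O)²)) = 42/(-2 + O - 2*(-3 - O)²))
w(k(6, -2))² = (-42/(2 - (9 - 1*(-2)) + 2*(3 + (9 - 1*(-2)))²))² = (-42/(2 - (9 + 2) + 2*(3 + (9 + 2))²))² = (-42/(2 - 1*11 + 2*(3 + 11)²))² = (-42/(2 - 11 + 2*14²))² = (-42/(2 - 11 + 2*196))² = (-42/(2 - 11 + 392))² = (-42/383)² = 1764/146689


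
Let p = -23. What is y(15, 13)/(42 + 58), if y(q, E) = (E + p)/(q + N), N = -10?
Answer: -1/50 ≈ -0.020000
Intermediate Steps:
y(q, E) = (-23 + E)/(-10 + q) (y(q, E) = (E - 23)/(q - 10) = (-23 + E)/(-10 + q))
y(15, 13)/(42 + 58) = ((-23 + 13)/(-10 + 15))/(42 + 58) = (-10/5)/100 = ((⅕)*(-10))/100 = (1/100)*(-2) = -1/50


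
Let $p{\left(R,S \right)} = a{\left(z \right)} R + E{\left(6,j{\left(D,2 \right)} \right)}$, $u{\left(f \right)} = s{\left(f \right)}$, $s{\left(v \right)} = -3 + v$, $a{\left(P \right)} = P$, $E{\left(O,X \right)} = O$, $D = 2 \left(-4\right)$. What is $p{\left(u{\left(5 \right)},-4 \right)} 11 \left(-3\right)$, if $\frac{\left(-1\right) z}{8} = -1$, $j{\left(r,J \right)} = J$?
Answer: $-726$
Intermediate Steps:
$D = -8$
$z = 8$ ($z = \left(-8\right) \left(-1\right) = 8$)
$u{\left(f \right)} = -3 + f$
$p{\left(R,S \right)} = 6 + 8 R$ ($p{\left(R,S \right)} = 8 R + 6 = 6 + 8 R$)
$p{\left(u{\left(5 \right)},-4 \right)} 11 \left(-3\right) = \left(6 + 8 \left(-3 + 5\right)\right) 11 \left(-3\right) = \left(6 + 8 \cdot 2\right) 11 \left(-3\right) = \left(6 + 16\right) 11 \left(-3\right) = 22 \cdot 11 \left(-3\right) = 242 \left(-3\right) = -726$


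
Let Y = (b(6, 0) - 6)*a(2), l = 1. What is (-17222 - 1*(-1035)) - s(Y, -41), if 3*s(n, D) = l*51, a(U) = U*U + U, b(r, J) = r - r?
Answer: -16204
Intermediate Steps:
b(r, J) = 0
a(U) = U + U² (a(U) = U² + U = U + U²)
Y = -36 (Y = (0 - 6)*(2*(1 + 2)) = -12*3 = -6*6 = -36)
s(n, D) = 17 (s(n, D) = (1*51)/3 = (⅓)*51 = 17)
(-17222 - 1*(-1035)) - s(Y, -41) = (-17222 - 1*(-1035)) - 1*17 = (-17222 + 1035) - 17 = -16187 - 17 = -16204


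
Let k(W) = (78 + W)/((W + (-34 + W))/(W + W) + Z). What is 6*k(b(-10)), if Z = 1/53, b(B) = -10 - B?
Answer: 0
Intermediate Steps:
Z = 1/53 ≈ 0.018868
k(W) = (78 + W)/(1/53 + (-34 + 2*W)/(2*W)) (k(W) = (78 + W)/((W + (-34 + W))/(W + W) + 1/53) = (78 + W)/((-34 + 2*W)/((2*W)) + 1/53) = (78 + W)/((-34 + 2*W)*(1/(2*W)) + 1/53) = (78 + W)/((-34 + 2*W)/(2*W) + 1/53) = (78 + W)/(1/53 + (-34 + 2*W)/(2*W)))
6*k(b(-10)) = 6*(53*(-10 - 1*(-10))*(78 + (-10 - 1*(-10)))/(-901 + 54*(-10 - 1*(-10)))) = 6*(53*(-10 + 10)*(78 + (-10 + 10))/(-901 + 54*(-10 + 10))) = 6*(53*0*(78 + 0)/(-901 + 54*0)) = 6*(53*0*78/(-901 + 0)) = 6*(53*0*78/(-901)) = 6*(53*0*(-1/901)*78) = 6*0 = 0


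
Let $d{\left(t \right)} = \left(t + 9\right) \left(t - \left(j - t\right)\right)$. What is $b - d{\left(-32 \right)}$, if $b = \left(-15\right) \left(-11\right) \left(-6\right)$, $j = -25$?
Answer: $-1887$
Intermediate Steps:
$d{\left(t \right)} = \left(9 + t\right) \left(25 + 2 t\right)$ ($d{\left(t \right)} = \left(t + 9\right) \left(t + \left(t - -25\right)\right) = \left(9 + t\right) \left(t + \left(t + 25\right)\right) = \left(9 + t\right) \left(t + \left(25 + t\right)\right) = \left(9 + t\right) \left(25 + 2 t\right)$)
$b = -990$ ($b = 165 \left(-6\right) = -990$)
$b - d{\left(-32 \right)} = -990 - \left(225 + 2 \left(-32\right)^{2} + 43 \left(-32\right)\right) = -990 - \left(225 + 2 \cdot 1024 - 1376\right) = -990 - \left(225 + 2048 - 1376\right) = -990 - 897 = -1887$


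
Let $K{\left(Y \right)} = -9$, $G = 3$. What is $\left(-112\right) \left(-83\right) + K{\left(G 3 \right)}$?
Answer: $9287$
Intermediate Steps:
$\left(-112\right) \left(-83\right) + K{\left(G 3 \right)} = \left(-112\right) \left(-83\right) - 9 = 9296 - 9 = 9287$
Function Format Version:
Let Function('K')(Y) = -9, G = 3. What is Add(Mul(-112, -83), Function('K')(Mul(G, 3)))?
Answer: 9287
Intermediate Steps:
Add(Mul(-112, -83), Function('K')(Mul(G, 3))) = Add(Mul(-112, -83), -9) = Add(9296, -9) = 9287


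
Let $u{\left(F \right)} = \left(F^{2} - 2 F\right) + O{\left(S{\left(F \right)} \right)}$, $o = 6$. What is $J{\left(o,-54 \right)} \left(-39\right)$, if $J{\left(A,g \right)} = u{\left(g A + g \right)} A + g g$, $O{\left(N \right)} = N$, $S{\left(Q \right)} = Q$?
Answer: $-33637032$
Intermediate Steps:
$u{\left(F \right)} = F^{2} - F$ ($u{\left(F \right)} = \left(F^{2} - 2 F\right) + F = F^{2} - F$)
$J{\left(A,g \right)} = g^{2} + A \left(g + A g\right) \left(-1 + g + A g\right)$ ($J{\left(A,g \right)} = \left(g A + g\right) \left(-1 + \left(g A + g\right)\right) A + g g = \left(A g + g\right) \left(-1 + \left(A g + g\right)\right) A + g^{2} = \left(g + A g\right) \left(-1 + \left(g + A g\right)\right) A + g^{2} = \left(g + A g\right) \left(-1 + g + A g\right) A + g^{2} = A \left(g + A g\right) \left(-1 + g + A g\right) + g^{2} = g^{2} + A \left(g + A g\right) \left(-1 + g + A g\right)$)
$J{\left(o,-54 \right)} \left(-39\right) = - 54 \left(-54 + 6 \left(1 + 6\right) \left(-1 - 54 \left(1 + 6\right)\right)\right) \left(-39\right) = - 54 \left(-54 + 6 \cdot 7 \left(-1 - 378\right)\right) \left(-39\right) = - 54 \left(-54 + 6 \cdot 7 \left(-379\right)\right) \left(-39\right) = - 54 \left(-54 - 15918\right) \left(-39\right) = \left(-54\right) \left(-15972\right) \left(-39\right) = 862488 \left(-39\right) = -33637032$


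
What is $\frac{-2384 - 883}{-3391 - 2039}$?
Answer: $\frac{1089}{1810} \approx 0.60166$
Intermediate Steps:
$\frac{-2384 - 883}{-3391 - 2039} = \frac{-2384 - 883}{-5430} = \left(-3267\right) \left(- \frac{1}{5430}\right) = \frac{1089}{1810}$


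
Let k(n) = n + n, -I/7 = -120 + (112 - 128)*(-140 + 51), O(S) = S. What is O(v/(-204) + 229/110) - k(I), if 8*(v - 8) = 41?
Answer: 546279883/29920 ≈ 18258.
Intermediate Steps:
v = 105/8 (v = 8 + (⅛)*41 = 8 + 41/8 = 105/8 ≈ 13.125)
I = -9128 (I = -7*(-120 + (112 - 128)*(-140 + 51)) = -7*(-120 - 16*(-89)) = -7*(-120 + 1424) = -7*1304 = -9128)
k(n) = 2*n
O(v/(-204) + 229/110) - k(I) = ((105/8)/(-204) + 229/110) - 2*(-9128) = ((105/8)*(-1/204) + 229*(1/110)) - 1*(-18256) = (-35/544 + 229/110) + 18256 = 60363/29920 + 18256 = 546279883/29920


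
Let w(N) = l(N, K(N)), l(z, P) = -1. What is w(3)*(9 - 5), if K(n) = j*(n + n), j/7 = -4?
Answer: -4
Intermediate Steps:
j = -28 (j = 7*(-4) = -28)
K(n) = -56*n (K(n) = -28*(n + n) = -56*n)
w(N) = -1
w(3)*(9 - 5) = -(9 - 5) = -1*4 = -4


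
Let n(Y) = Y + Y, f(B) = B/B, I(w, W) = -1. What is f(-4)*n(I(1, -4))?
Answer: -2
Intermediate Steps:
f(B) = 1
n(Y) = 2*Y
f(-4)*n(I(1, -4)) = 1*(2*(-1)) = 1*(-2) = -2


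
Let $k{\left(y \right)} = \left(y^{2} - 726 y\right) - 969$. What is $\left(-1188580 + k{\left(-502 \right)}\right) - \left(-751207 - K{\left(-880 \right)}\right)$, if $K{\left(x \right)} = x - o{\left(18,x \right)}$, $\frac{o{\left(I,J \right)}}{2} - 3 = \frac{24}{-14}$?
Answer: $\frac{1240620}{7} \approx 1.7723 \cdot 10^{5}$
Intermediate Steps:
$k{\left(y \right)} = -969 + y^{2} - 726 y$
$o{\left(I,J \right)} = \frac{18}{7}$ ($o{\left(I,J \right)} = 6 + 2 \frac{24}{-14} = 6 + 2 \cdot 24 \left(- \frac{1}{14}\right) = 6 + 2 \left(- \frac{12}{7}\right) = 6 - \frac{24}{7} = \frac{18}{7}$)
$K{\left(x \right)} = - \frac{18}{7} + x$ ($K{\left(x \right)} = x - \frac{18}{7} = - \frac{18}{7} + x$)
$\left(-1188580 + k{\left(-502 \right)}\right) - \left(-751207 - K{\left(-880 \right)}\right) = \left(-1188580 - \left(-363483 - 252004\right)\right) + \left(\left(1393827 - \frac{6178}{7}\right) - 642620\right) = \left(-1188580 + \left(-969 + 252004 + 364452\right)\right) + \left(\left(1393827 - \frac{6178}{7}\right) - 642620\right) = \left(-1188580 + 615487\right) + \left(\frac{9750611}{7} - 642620\right) = -573093 + \frac{5252271}{7} = \frac{1240620}{7}$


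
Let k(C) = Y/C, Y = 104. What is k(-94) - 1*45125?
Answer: -2120927/47 ≈ -45126.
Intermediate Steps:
k(C) = 104/C
k(-94) - 1*45125 = 104/(-94) - 1*45125 = 104*(-1/94) - 45125 = -52/47 - 45125 = -2120927/47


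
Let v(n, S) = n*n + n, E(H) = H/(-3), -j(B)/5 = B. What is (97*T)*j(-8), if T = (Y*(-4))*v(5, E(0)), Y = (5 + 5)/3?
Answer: -1552000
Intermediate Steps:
j(B) = -5*B
E(H) = -H/3 (E(H) = H*(-⅓) = -H/3)
v(n, S) = n + n² (v(n, S) = n² + n = n + n²)
Y = 10/3 (Y = 10*(⅓) = 10/3 ≈ 3.3333)
T = -400 (T = ((10/3)*(-4))*(5*(1 + 5)) = -200*6/3 = -40/3*30 = -400)
(97*T)*j(-8) = (97*(-400))*(-5*(-8)) = -38800*40 = -1552000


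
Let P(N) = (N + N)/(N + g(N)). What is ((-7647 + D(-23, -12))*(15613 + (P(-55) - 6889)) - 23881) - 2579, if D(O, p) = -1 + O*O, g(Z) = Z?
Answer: -62139735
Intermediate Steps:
P(N) = 1 (P(N) = (N + N)/(N + N) = (2*N)/((2*N)) = (2*N)*(1/(2*N)) = 1)
D(O, p) = -1 + O²
((-7647 + D(-23, -12))*(15613 + (P(-55) - 6889)) - 23881) - 2579 = ((-7647 + (-1 + (-23)²))*(15613 + (1 - 6889)) - 23881) - 2579 = ((-7647 + (-1 + 529))*(15613 - 6888) - 23881) - 2579 = ((-7647 + 528)*8725 - 23881) - 2579 = (-7119*8725 - 23881) - 2579 = (-62113275 - 23881) - 2579 = -62137156 - 2579 = -62139735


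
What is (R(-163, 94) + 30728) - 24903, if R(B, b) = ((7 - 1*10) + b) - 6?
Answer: 5910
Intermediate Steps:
R(B, b) = -9 + b (R(B, b) = ((7 - 10) + b) - 6 = (-3 + b) - 6 = -9 + b)
(R(-163, 94) + 30728) - 24903 = ((-9 + 94) + 30728) - 24903 = (85 + 30728) - 24903 = 30813 - 24903 = 5910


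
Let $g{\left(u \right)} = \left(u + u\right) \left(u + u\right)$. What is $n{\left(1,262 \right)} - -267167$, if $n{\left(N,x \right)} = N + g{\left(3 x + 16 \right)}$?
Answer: $2839984$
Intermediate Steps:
$g{\left(u \right)} = 4 u^{2}$ ($g{\left(u \right)} = 2 u 2 u = 4 u^{2}$)
$n{\left(N,x \right)} = N + 4 \left(16 + 3 x\right)^{2}$ ($n{\left(N,x \right)} = N + 4 \left(3 x + 16\right)^{2} = N + 4 \left(16 + 3 x\right)^{2}$)
$n{\left(1,262 \right)} - -267167 = \left(1 + 4 \left(16 + 3 \cdot 262\right)^{2}\right) - -267167 = \left(1 + 4 \left(16 + 786\right)^{2}\right) + 267167 = \left(1 + 4 \cdot 802^{2}\right) + 267167 = \left(1 + 4 \cdot 643204\right) + 267167 = \left(1 + 2572816\right) + 267167 = 2572817 + 267167 = 2839984$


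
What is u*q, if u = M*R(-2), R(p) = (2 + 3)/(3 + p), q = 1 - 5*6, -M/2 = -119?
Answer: -34510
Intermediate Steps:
M = 238 (M = -2*(-119) = 238)
q = -29 (q = 1 - 30 = -29)
R(p) = 5/(3 + p)
u = 1190 (u = 238*(5/(3 - 2)) = 238*(5/1) = 238*(5*1) = 238*5 = 1190)
u*q = 1190*(-29) = -34510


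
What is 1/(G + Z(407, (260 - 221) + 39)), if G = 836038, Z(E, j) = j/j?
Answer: 1/836039 ≈ 1.1961e-6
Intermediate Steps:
Z(E, j) = 1
1/(G + Z(407, (260 - 221) + 39)) = 1/(836038 + 1) = 1/836039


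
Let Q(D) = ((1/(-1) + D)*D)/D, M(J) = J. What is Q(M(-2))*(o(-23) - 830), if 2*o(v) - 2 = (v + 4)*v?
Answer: 3663/2 ≈ 1831.5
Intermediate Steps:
o(v) = 1 + v*(4 + v)/2 (o(v) = 1 + ((v + 4)*v)/2 = 1 + ((4 + v)*v)/2 = 1 + (v*(4 + v))/2 = 1 + v*(4 + v)/2)
Q(D) = -1 + D (Q(D) = ((-1 + D)*D)/D = (D*(-1 + D))/D = -1 + D)
Q(M(-2))*(o(-23) - 830) = (-1 - 2)*((1 + (1/2)*(-23)**2 + 2*(-23)) - 830) = -3*((1 + (1/2)*529 - 46) - 830) = -3*((1 + 529/2 - 46) - 830) = -3*(439/2 - 830) = -3*(-1221/2) = 3663/2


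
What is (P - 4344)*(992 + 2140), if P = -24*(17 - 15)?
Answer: -13755744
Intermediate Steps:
P = -48 (P = -24*2 = -48)
(P - 4344)*(992 + 2140) = (-48 - 4344)*(992 + 2140) = -4392*3132 = -13755744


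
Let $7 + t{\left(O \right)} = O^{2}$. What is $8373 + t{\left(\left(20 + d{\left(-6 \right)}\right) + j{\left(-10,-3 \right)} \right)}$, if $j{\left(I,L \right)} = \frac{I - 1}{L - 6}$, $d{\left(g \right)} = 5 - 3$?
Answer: $\frac{721327}{81} \approx 8905.3$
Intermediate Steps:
$d{\left(g \right)} = 2$ ($d{\left(g \right)} = 5 - 3 = 2$)
$j{\left(I,L \right)} = \frac{-1 + I}{-6 + L}$
$t{\left(O \right)} = -7 + O^{2}$
$8373 + t{\left(\left(20 + d{\left(-6 \right)}\right) + j{\left(-10,-3 \right)} \right)} = 8373 - \left(7 - \left(\left(20 + 2\right) + \frac{-1 - 10}{-6 - 3}\right)^{2}\right) = 8373 - \left(7 - \left(22 + \frac{1}{-9} \left(-11\right)\right)^{2}\right) = 8373 - \left(7 - \left(22 - - \frac{11}{9}\right)^{2}\right) = 8373 - \left(7 - \left(22 + \frac{11}{9}\right)^{2}\right) = 8373 - \left(7 - \left(\frac{209}{9}\right)^{2}\right) = 8373 + \left(-7 + \frac{43681}{81}\right) = 8373 + \frac{43114}{81} = \frac{721327}{81}$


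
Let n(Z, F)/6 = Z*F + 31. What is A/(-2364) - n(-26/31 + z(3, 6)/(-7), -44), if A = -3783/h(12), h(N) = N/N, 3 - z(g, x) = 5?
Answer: -56495459/170996 ≈ -330.39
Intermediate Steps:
z(g, x) = -2 (z(g, x) = 3 - 1*5 = 3 - 5 = -2)
h(N) = 1
A = -3783 (A = -3783/1 = -3783*1 = -3783)
n(Z, F) = 186 + 6*F*Z (n(Z, F) = 6*(Z*F + 31) = 6*(F*Z + 31) = 6*(31 + F*Z) = 186 + 6*F*Z)
A/(-2364) - n(-26/31 + z(3, 6)/(-7), -44) = -3783/(-2364) - (186 + 6*(-44)*(-26/31 - 2/(-7))) = -3783*(-1/2364) - (186 + 6*(-44)*(-26*1/31 - 2*(-1/7))) = 1261/788 - (186 + 6*(-44)*(-26/31 + 2/7)) = 1261/788 - (186 + 6*(-44)*(-120/217)) = 1261/788 - (186 + 31680/217) = 1261/788 - 1*72042/217 = 1261/788 - 72042/217 = -56495459/170996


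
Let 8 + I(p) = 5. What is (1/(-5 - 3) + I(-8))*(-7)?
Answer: 175/8 ≈ 21.875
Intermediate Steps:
I(p) = -3 (I(p) = -8 + 5 = -3)
(1/(-5 - 3) + I(-8))*(-7) = (1/(-5 - 3) - 3)*(-7) = (1/(-8) - 3)*(-7) = (-⅛ - 3)*(-7) = -25/8*(-7) = 175/8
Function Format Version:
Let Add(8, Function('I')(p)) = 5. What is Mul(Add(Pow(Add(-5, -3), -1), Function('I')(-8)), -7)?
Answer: Rational(175, 8) ≈ 21.875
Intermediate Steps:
Function('I')(p) = -3 (Function('I')(p) = Add(-8, 5) = -3)
Mul(Add(Pow(Add(-5, -3), -1), Function('I')(-8)), -7) = Mul(Add(Pow(Add(-5, -3), -1), -3), -7) = Mul(Add(Pow(-8, -1), -3), -7) = Mul(Add(Rational(-1, 8), -3), -7) = Mul(Rational(-25, 8), -7) = Rational(175, 8)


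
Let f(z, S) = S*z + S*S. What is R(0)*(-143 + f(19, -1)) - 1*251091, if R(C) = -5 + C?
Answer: -250286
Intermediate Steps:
f(z, S) = S² + S*z (f(z, S) = S*z + S² = S² + S*z)
R(0)*(-143 + f(19, -1)) - 1*251091 = (-5 + 0)*(-143 - (-1 + 19)) - 1*251091 = -5*(-143 - 1*18) - 251091 = -5*(-143 - 18) - 251091 = -5*(-161) - 251091 = 805 - 251091 = -250286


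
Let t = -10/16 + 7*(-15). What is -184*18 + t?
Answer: -27341/8 ≈ -3417.6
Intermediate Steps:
t = -845/8 (t = -10*1/16 - 105 = -5/8 - 105 = -845/8 ≈ -105.63)
-184*18 + t = -184*18 - 845/8 = -3312 - 845/8 = -27341/8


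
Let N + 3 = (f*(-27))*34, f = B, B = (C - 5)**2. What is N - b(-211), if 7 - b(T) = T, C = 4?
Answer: -1139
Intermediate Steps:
b(T) = 7 - T
B = 1 (B = (4 - 5)**2 = (-1)**2 = 1)
f = 1
N = -921 (N = -3 + (1*(-27))*34 = -3 - 27*34 = -3 - 918 = -921)
N - b(-211) = -921 - (7 - 1*(-211)) = -921 - (7 + 211) = -921 - 1*218 = -921 - 218 = -1139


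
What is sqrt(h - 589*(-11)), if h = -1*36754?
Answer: 5*I*sqrt(1211) ≈ 174.0*I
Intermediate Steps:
h = -36754
sqrt(h - 589*(-11)) = sqrt(-36754 - 589*(-11)) = sqrt(-36754 + 6479) = sqrt(-30275) = 5*I*sqrt(1211)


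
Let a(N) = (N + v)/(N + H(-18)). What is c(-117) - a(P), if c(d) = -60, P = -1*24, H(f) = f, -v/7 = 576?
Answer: -1096/7 ≈ -156.57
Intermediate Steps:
v = -4032 (v = -7*576 = -4032)
P = -24
a(N) = (-4032 + N)/(-18 + N) (a(N) = (N - 4032)/(N - 18) = (-4032 + N)/(-18 + N))
c(-117) - a(P) = -60 - (-4032 - 24)/(-18 - 24) = -60 - (-4056)/(-42) = -60 - (-1)*(-4056)/42 = -60 - 1*676/7 = -60 - 676/7 = -1096/7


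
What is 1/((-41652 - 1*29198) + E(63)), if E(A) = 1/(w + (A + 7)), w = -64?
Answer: -6/425099 ≈ -1.4114e-5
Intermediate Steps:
E(A) = 1/(-57 + A) (E(A) = 1/(-64 + (A + 7)) = 1/(-64 + (7 + A)) = 1/(-57 + A))
1/((-41652 - 1*29198) + E(63)) = 1/((-41652 - 1*29198) + 1/(-57 + 63)) = 1/((-41652 - 29198) + 1/6) = 1/(-70850 + 1/6) = 1/(-425099/6) = -6/425099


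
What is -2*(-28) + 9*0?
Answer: 56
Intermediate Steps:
-2*(-28) + 9*0 = 56 + 0 = 56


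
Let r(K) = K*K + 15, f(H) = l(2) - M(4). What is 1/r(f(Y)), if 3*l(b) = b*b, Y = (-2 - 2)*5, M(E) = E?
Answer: 9/199 ≈ 0.045226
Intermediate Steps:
Y = -20 (Y = -4*5 = -20)
l(b) = b²/3 (l(b) = (b*b)/3 = b²/3)
f(H) = -8/3 (f(H) = (⅓)*2² - 1*4 = (⅓)*4 - 4 = 4/3 - 4 = -8/3)
r(K) = 15 + K² (r(K) = K² + 15 = 15 + K²)
1/r(f(Y)) = 1/(15 + (-8/3)²) = 1/(15 + 64/9) = 1/(199/9) = 9/199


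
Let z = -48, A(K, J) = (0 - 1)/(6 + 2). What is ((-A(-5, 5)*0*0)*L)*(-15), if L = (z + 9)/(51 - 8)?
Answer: 0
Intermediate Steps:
A(K, J) = -1/8
L = -39/43 (L = (-48 + 9)/(51 - 8) = -39/43 ≈ -0.90698)
((-A(-5, 5)*0*0)*L)*(-15) = ((-(-1)*0/8*0)*(-39/43))*(-15) = ((-1*0*0)*(-39/43))*(-15) = ((0*0)*(-39/43))*(-15) = (0*(-39/43))*(-15) = 0*(-15) = 0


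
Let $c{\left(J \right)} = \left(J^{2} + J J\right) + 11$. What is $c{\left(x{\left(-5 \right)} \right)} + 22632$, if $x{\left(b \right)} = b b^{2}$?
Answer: $53893$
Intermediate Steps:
$x{\left(b \right)} = b^{3}$
$c{\left(J \right)} = 11 + 2 J^{2}$ ($c{\left(J \right)} = \left(J^{2} + J^{2}\right) + 11 = 2 J^{2} + 11 = 11 + 2 J^{2}$)
$c{\left(x{\left(-5 \right)} \right)} + 22632 = \left(11 + 2 \left(\left(-5\right)^{3}\right)^{2}\right) + 22632 = \left(11 + 2 \left(-125\right)^{2}\right) + 22632 = \left(11 + 2 \cdot 15625\right) + 22632 = \left(11 + 31250\right) + 22632 = 31261 + 22632 = 53893$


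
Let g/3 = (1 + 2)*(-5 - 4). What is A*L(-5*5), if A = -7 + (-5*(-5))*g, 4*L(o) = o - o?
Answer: 0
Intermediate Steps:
L(o) = 0 (L(o) = (o - o)/4 = (¼)*0 = 0)
g = -81 (g = 3*((1 + 2)*(-5 - 4)) = 3*(3*(-9)) = 3*(-27) = -81)
A = -2032 (A = -7 - 5*(-5)*(-81) = -7 + 25*(-81) = -7 - 2025 = -2032)
A*L(-5*5) = -2032*0 = 0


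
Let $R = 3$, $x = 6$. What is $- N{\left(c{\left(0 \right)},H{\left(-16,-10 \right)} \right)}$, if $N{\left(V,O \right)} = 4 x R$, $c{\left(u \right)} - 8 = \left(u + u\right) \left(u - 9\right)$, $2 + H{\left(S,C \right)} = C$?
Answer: $-72$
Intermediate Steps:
$H{\left(S,C \right)} = -2 + C$
$c{\left(u \right)} = 8 + 2 u \left(-9 + u\right)$ ($c{\left(u \right)} = 8 + \left(u + u\right) \left(u - 9\right) = 8 + 2 u \left(-9 + u\right)$)
$N{\left(V,O \right)} = 72$ ($N{\left(V,O \right)} = 4 \cdot 6 \cdot 3 = 24 \cdot 3 = 72$)
$- N{\left(c{\left(0 \right)},H{\left(-16,-10 \right)} \right)} = \left(-1\right) 72 = -72$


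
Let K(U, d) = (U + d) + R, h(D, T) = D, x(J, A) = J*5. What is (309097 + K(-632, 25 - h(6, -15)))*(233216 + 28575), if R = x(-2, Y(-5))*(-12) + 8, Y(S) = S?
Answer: 80791844092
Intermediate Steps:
x(J, A) = 5*J
R = 128 (R = (5*(-2))*(-12) + 8 = -10*(-12) + 8 = 120 + 8 = 128)
K(U, d) = 128 + U + d (K(U, d) = (U + d) + 128 = 128 + U + d)
(309097 + K(-632, 25 - h(6, -15)))*(233216 + 28575) = (309097 + (128 - 632 + (25 - 1*6)))*(233216 + 28575) = (309097 + (128 - 632 + (25 - 6)))*261791 = (309097 + (128 - 632 + 19))*261791 = (309097 - 485)*261791 = 308612*261791 = 80791844092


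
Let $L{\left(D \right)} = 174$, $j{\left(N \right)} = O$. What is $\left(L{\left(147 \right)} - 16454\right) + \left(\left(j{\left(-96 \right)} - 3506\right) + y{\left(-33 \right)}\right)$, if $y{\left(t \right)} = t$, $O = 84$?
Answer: $-19735$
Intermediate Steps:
$j{\left(N \right)} = 84$
$\left(L{\left(147 \right)} - 16454\right) + \left(\left(j{\left(-96 \right)} - 3506\right) + y{\left(-33 \right)}\right) = \left(174 - 16454\right) + \left(\left(84 - 3506\right) - 33\right) = -16280 - 3455 = -19735$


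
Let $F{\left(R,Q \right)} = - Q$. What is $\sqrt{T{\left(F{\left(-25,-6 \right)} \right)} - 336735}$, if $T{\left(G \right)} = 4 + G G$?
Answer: $i \sqrt{336695} \approx 580.25 i$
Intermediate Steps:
$T{\left(G \right)} = 4 + G^{2}$
$\sqrt{T{\left(F{\left(-25,-6 \right)} \right)} - 336735} = \sqrt{\left(4 + \left(\left(-1\right) \left(-6\right)\right)^{2}\right) - 336735} = \sqrt{\left(4 + 6^{2}\right) - 336735} = \sqrt{\left(4 + 36\right) - 336735} = \sqrt{40 - 336735} = \sqrt{-336695} = i \sqrt{336695}$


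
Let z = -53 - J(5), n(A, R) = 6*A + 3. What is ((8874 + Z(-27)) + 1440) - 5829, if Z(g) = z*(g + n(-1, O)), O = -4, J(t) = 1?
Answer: 6105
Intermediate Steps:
n(A, R) = 3 + 6*A
z = -54 (z = -53 - 1*1 = -53 - 1 = -54)
Z(g) = 162 - 54*g (Z(g) = -54*(g + (3 + 6*(-1))) = -54*(g + (3 - 6)) = -54*(g - 3) = -54*(-3 + g) = 162 - 54*g)
((8874 + Z(-27)) + 1440) - 5829 = ((8874 + (162 - 54*(-27))) + 1440) - 5829 = ((8874 + (162 + 1458)) + 1440) - 5829 = ((8874 + 1620) + 1440) - 5829 = (10494 + 1440) - 5829 = 11934 - 5829 = 6105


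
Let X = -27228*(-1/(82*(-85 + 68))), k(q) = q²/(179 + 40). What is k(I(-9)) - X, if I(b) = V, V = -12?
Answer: 1027278/50881 ≈ 20.190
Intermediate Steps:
I(b) = -12
k(q) = q²/219
X = -13614/697 (X = -27228/((-82*(-17))) = -27228/1394 = -27228*1/1394 = -13614/697 ≈ -19.532)
k(I(-9)) - X = (1/219)*(-12)² - 1*(-13614/697) = (1/219)*144 + 13614/697 = 48/73 + 13614/697 = 1027278/50881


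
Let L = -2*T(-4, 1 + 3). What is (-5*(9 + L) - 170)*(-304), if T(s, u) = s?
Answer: 77520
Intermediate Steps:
L = 8 (L = -2*(-4) = 8)
(-5*(9 + L) - 170)*(-304) = (-5*(9 + 8) - 170)*(-304) = (-5*17 - 170)*(-304) = (-85 - 170)*(-304) = -255*(-304) = 77520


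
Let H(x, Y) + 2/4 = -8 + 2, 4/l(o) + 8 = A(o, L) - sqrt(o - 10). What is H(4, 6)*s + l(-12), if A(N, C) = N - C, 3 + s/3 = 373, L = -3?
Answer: (-7215*sqrt(22) + 122659*I)/(sqrt(22) - 17*I) ≈ -7215.2 + 0.060328*I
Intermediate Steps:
s = 1110 (s = -9 + 3*373 = -9 + 1119 = 1110)
l(o) = 4/(-5 + o - sqrt(-10 + o)) (l(o) = 4/(-8 + ((o - 1*(-3)) - sqrt(o - 10))) = 4/(-8 + ((o + 3) - sqrt(-10 + o))) = 4/(-8 + ((3 + o) - sqrt(-10 + o))) = 4/(-8 + (3 + o - sqrt(-10 + o))) = 4/(-5 + o - sqrt(-10 + o)))
H(x, Y) = -13/2 (H(x, Y) = -1/2 + (-8 + 2) = -1/2 - 6 = -13/2)
H(4, 6)*s + l(-12) = -13/2*1110 + 4/(-5 - 12 - sqrt(-10 - 12)) = -7215 + 4/(-5 - 12 - sqrt(-22)) = -7215 + 4/(-5 - 12 - I*sqrt(22)) = -7215 + 4/(-17 - I*sqrt(22))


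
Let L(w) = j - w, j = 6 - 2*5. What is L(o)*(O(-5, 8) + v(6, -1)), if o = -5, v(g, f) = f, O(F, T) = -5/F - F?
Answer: 5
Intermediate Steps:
O(F, T) = -F - 5/F
j = -4 (j = 6 - 10 = -4)
L(w) = -4 - w
L(o)*(O(-5, 8) + v(6, -1)) = (-4 - 1*(-5))*((-1*(-5) - 5/(-5)) - 1) = (-4 + 5)*((5 - 5*(-⅕)) - 1) = 1*((5 + 1) - 1) = 1*(6 - 1) = 1*5 = 5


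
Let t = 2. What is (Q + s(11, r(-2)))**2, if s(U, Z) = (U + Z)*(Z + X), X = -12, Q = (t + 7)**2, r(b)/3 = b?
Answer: 81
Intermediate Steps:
r(b) = 3*b
Q = 81 (Q = (2 + 7)**2 = 9**2 = 81)
s(U, Z) = (-12 + Z)*(U + Z) (s(U, Z) = (U + Z)*(Z - 12) = (U + Z)*(-12 + Z) = (-12 + Z)*(U + Z))
(Q + s(11, r(-2)))**2 = (81 + ((3*(-2))**2 - 12*11 - 36*(-2) + 11*(3*(-2))))**2 = (81 + ((-6)**2 - 132 - 12*(-6) + 11*(-6)))**2 = (81 + (36 - 132 + 72 - 66))**2 = (81 - 90)**2 = (-9)**2 = 81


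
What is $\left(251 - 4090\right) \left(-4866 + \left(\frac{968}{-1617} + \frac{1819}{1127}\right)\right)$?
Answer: $\frac{63145841407}{3381} \approx 1.8677 \cdot 10^{7}$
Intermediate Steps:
$\left(251 - 4090\right) \left(-4866 + \left(\frac{968}{-1617} + \frac{1819}{1127}\right)\right) = - 3839 \left(-4866 + \left(968 \left(- \frac{1}{1617}\right) + 1819 \cdot \frac{1}{1127}\right)\right) = - 3839 \left(-4866 + \left(- \frac{88}{147} + \frac{1819}{1127}\right)\right) = - 3839 \left(-4866 + \frac{3433}{3381}\right) = \left(-3839\right) \left(- \frac{16448513}{3381}\right) = \frac{63145841407}{3381}$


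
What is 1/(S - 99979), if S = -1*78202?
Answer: -1/178181 ≈ -5.6123e-6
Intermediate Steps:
S = -78202
1/(S - 99979) = 1/(-78202 - 99979) = 1/(-178181) = -1/178181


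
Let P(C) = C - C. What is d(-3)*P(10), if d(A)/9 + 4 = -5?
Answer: 0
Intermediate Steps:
d(A) = -81 (d(A) = -36 + 9*(-5) = -36 - 45 = -81)
P(C) = 0
d(-3)*P(10) = -81*0 = 0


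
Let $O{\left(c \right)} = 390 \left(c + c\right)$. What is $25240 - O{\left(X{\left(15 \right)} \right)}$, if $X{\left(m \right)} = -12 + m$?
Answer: $22900$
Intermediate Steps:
$O{\left(c \right)} = 780 c$ ($O{\left(c \right)} = 390 \cdot 2 c = 780 c$)
$25240 - O{\left(X{\left(15 \right)} \right)} = 25240 - 780 \left(-12 + 15\right) = 25240 - 780 \cdot 3 = 25240 - 2340 = 22900$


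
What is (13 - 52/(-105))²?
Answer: 2007889/11025 ≈ 182.12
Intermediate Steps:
(13 - 52/(-105))² = (13 - 52*(-1/105))² = (13 + 52/105)² = (1417/105)² = 2007889/11025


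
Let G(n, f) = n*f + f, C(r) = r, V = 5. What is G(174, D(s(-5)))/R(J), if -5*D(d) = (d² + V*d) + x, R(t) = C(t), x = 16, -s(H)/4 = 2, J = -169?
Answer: 1400/169 ≈ 8.2840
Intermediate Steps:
s(H) = -8 (s(H) = -4*2 = -8)
R(t) = t
D(d) = -16/5 - d - d²/5 (D(d) = -((d² + 5*d) + 16)/5 = -(16 + d² + 5*d)/5 = -16/5 - d - d²/5)
G(n, f) = f + f*n (G(n, f) = f*n + f = f + f*n)
G(174, D(s(-5)))/R(J) = ((-16/5 - 1*(-8) - ⅕*(-8)²)*(1 + 174))/(-169) = ((-16/5 + 8 - ⅕*64)*175)*(-1/169) = ((-16/5 + 8 - 64/5)*175)*(-1/169) = -8*175*(-1/169) = -1400*(-1/169) = 1400/169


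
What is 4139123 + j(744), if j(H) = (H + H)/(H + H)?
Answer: 4139124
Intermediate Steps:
j(H) = 1 (j(H) = (2*H)/((2*H)) = (2*H)*(1/(2*H)) = 1)
4139123 + j(744) = 4139123 + 1 = 4139124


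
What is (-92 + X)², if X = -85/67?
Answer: 39050001/4489 ≈ 8699.0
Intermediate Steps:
X = -85/67 (X = -85*1/67 = -85/67 ≈ -1.2687)
(-92 + X)² = (-92 - 85/67)² = (-6249/67)² = 39050001/4489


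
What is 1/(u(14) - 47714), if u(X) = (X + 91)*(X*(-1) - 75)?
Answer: -1/57059 ≈ -1.7526e-5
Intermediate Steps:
u(X) = (-75 - X)*(91 + X) (u(X) = (91 + X)*(-X - 75) = (91 + X)*(-75 - X) = (-75 - X)*(91 + X))
1/(u(14) - 47714) = 1/((-6825 - 1*14**2 - 166*14) - 47714) = 1/((-6825 - 1*196 - 2324) - 47714) = 1/((-6825 - 196 - 2324) - 47714) = 1/(-9345 - 47714) = 1/(-57059) = -1/57059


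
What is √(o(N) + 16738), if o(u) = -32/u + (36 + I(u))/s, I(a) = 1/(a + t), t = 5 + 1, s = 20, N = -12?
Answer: √2410914/12 ≈ 129.39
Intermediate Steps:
t = 6
I(a) = 1/(6 + a) (I(a) = 1/(a + 6) = 1/(6 + a))
o(u) = 9/5 - 32/u + 1/(20*(6 + u)) (o(u) = -32/u + (36 + 1/(6 + u))/20 = -32/u + (36 + 1/(6 + u))*(1/20) = -32/u + (9/5 + 1/(20*(6 + u))) = 9/5 - 32/u + 1/(20*(6 + u)))
√(o(N) + 16738) = √((3/20)*(-1280 - 141*(-12) + 12*(-12)²)/(-12*(6 - 12)) + 16738) = √((3/20)*(-1/12)*(-1280 + 1692 + 12*144)/(-6) + 16738) = √((3/20)*(-1/12)*(-⅙)*(-1280 + 1692 + 1728) + 16738) = √((3/20)*(-1/12)*(-⅙)*2140 + 16738) = √(107/24 + 16738) = √(401819/24) = √2410914/12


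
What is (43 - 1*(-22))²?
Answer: 4225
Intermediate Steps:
(43 - 1*(-22))² = (43 + 22)² = 65² = 4225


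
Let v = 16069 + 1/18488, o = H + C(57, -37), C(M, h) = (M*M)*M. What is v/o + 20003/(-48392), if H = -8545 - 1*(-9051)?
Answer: -3393618046595/10383722812244 ≈ -0.32682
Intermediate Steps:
C(M, h) = M³ (C(M, h) = M²*M = M³)
H = 506 (H = -8545 + 9051 = 506)
o = 185699 (o = 506 + 57³ = 506 + 185193 = 185699)
v = 297083673/18488 (v = 16069 + 1/18488 = 297083673/18488 ≈ 16069.)
v/o + 20003/(-48392) = (297083673/18488)/185699 + 20003/(-48392) = (297083673/18488)*(1/185699) + 20003*(-1/48392) = 297083673/3433203112 - 20003/48392 = -3393618046595/10383722812244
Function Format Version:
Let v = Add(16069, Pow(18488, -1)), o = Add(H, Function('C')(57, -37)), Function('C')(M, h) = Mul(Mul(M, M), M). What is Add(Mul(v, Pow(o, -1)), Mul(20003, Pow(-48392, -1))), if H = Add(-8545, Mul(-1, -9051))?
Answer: Rational(-3393618046595, 10383722812244) ≈ -0.32682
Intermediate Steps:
Function('C')(M, h) = Pow(M, 3) (Function('C')(M, h) = Mul(Pow(M, 2), M) = Pow(M, 3))
H = 506 (H = Add(-8545, 9051) = 506)
o = 185699 (o = Add(506, Pow(57, 3)) = Add(506, 185193) = 185699)
v = Rational(297083673, 18488) (v = Add(16069, Rational(1, 18488)) = Rational(297083673, 18488) ≈ 16069.)
Add(Mul(v, Pow(o, -1)), Mul(20003, Pow(-48392, -1))) = Add(Mul(Rational(297083673, 18488), Pow(185699, -1)), Mul(20003, Pow(-48392, -1))) = Add(Mul(Rational(297083673, 18488), Rational(1, 185699)), Mul(20003, Rational(-1, 48392))) = Add(Rational(297083673, 3433203112), Rational(-20003, 48392)) = Rational(-3393618046595, 10383722812244)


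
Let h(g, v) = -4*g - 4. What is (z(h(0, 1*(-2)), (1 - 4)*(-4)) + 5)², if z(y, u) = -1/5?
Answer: 576/25 ≈ 23.040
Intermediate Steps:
h(g, v) = -4 - 4*g
z(y, u) = -⅕ (z(y, u) = -1*⅕ = -⅕)
(z(h(0, 1*(-2)), (1 - 4)*(-4)) + 5)² = (-⅕ + 5)² = (24/5)² = 576/25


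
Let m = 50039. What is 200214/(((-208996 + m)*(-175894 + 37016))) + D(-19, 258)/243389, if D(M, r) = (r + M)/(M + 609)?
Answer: 17013353961967/1585024843133389730 ≈ 1.0734e-5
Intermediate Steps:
D(M, r) = (M + r)/(609 + M)
200214/(((-208996 + m)*(-175894 + 37016))) + D(-19, 258)/243389 = 200214/(((-208996 + 50039)*(-175894 + 37016))) + ((-19 + 258)/(609 - 19))/243389 = 200214/((-158957*(-138878))) + (239/590)*(1/243389) = 200214/22075630246 + ((1/590)*239)*(1/243389) = 200214*(1/22075630246) + (239/590)*(1/243389) = 100107/11037815123 + 239/143599510 = 17013353961967/1585024843133389730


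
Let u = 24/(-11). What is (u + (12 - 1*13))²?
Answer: 1225/121 ≈ 10.124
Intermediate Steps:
u = -24/11 (u = 24*(-1/11) = -24/11 ≈ -2.1818)
(u + (12 - 1*13))² = (-24/11 + (12 - 1*13))² = (-24/11 + (12 - 13))² = (-24/11 - 1)² = (-35/11)² = 1225/121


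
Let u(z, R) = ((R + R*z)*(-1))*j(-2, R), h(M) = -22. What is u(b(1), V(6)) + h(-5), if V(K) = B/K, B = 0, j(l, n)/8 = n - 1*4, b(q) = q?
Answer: -22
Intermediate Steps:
j(l, n) = -32 + 8*n (j(l, n) = 8*(n - 1*4) = 8*(n - 4) = 8*(-4 + n) = -32 + 8*n)
V(K) = 0 (V(K) = 0/K = 0)
u(z, R) = (-32 + 8*R)*(-R - R*z) (u(z, R) = ((R + R*z)*(-1))*(-32 + 8*R) = (-R - R*z)*(-32 + 8*R) = (-32 + 8*R)*(-R - R*z))
u(b(1), V(6)) + h(-5) = -8*0*(1 + 1)*(-4 + 0) - 22 = -8*0*2*(-4) - 22 = 0 - 22 = -22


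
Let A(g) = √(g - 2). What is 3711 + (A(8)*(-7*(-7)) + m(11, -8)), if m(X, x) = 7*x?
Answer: 3655 + 49*√6 ≈ 3775.0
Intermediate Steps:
A(g) = √(-2 + g)
3711 + (A(8)*(-7*(-7)) + m(11, -8)) = 3711 + (√(-2 + 8)*(-7*(-7)) + 7*(-8)) = 3711 + (√6*49 - 56) = 3711 + (49*√6 - 56) = 3711 + (-56 + 49*√6) = 3655 + 49*√6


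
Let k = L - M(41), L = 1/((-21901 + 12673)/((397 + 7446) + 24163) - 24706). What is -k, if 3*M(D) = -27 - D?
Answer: -26885433767/1186124196 ≈ -22.667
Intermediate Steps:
M(D) = -9 - D/3 (M(D) = (-27 - D)/3 = -9 - D/3)
L = -16003/395374732 (L = 1/(-9228/(7843 + 24163) - 24706) = 1/(-9228/32006 - 24706) = 1/(-9228*1/32006 - 24706) = 1/(-4614/16003 - 24706) = 1/(-395374732/16003) = -16003/395374732 ≈ -4.0476e-5)
k = 26885433767/1186124196 (k = -16003/395374732 - (-9 - ⅓*41) = -16003/395374732 - (-9 - 41/3) = -16003/395374732 - 1*(-68/3) = -16003/395374732 + 68/3 = 26885433767/1186124196 ≈ 22.667)
-k = -1*26885433767/1186124196 = -26885433767/1186124196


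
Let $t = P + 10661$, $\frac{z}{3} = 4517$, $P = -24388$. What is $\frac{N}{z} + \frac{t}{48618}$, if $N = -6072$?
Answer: $- \frac{4335343}{5935338} \approx -0.73043$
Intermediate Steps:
$z = 13551$ ($z = 3 \cdot 4517 = 13551$)
$t = -13727$ ($t = -24388 + 10661 = -13727$)
$\frac{N}{z} + \frac{t}{48618} = - \frac{6072}{13551} - \frac{13727}{48618} = \left(-6072\right) \frac{1}{13551} - \frac{371}{1314} = - \frac{2024}{4517} - \frac{371}{1314} = - \frac{4335343}{5935338}$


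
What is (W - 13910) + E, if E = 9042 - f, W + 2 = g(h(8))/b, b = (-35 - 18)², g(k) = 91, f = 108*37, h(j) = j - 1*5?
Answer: -24904503/2809 ≈ -8866.0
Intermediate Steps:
h(j) = -5 + j (h(j) = j - 5 = -5 + j)
f = 3996
b = 2809 (b = (-53)² = 2809)
W = -5527/2809 (W = -2 + 91/2809 = -5527/2809 ≈ -1.9676)
E = 5046 (E = 9042 - 1*3996 = 9042 - 3996 = 5046)
(W - 13910) + E = (-5527/2809 - 13910) + 5046 = -39078717/2809 + 5046 = -24904503/2809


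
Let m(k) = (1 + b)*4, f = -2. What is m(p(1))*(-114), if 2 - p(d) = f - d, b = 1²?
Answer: -912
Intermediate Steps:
b = 1
p(d) = 4 + d (p(d) = 2 - (-2 - d) = 2 + (2 + d) = 4 + d)
m(k) = 8 (m(k) = (1 + 1)*4 = 2*4 = 8)
m(p(1))*(-114) = 8*(-114) = -912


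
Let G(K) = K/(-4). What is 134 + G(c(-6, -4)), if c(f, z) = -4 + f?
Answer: 273/2 ≈ 136.50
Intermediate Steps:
G(K) = -K/4 (G(K) = K*(-¼) = -K/4)
134 + G(c(-6, -4)) = 134 - (-4 - 6)/4 = 134 - ¼*(-10) = 134 + 5/2 = 273/2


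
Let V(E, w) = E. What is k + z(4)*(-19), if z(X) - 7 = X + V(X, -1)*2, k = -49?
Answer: -410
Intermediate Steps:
z(X) = 7 + 3*X (z(X) = 7 + (X + X*2) = 7 + (X + 2*X) = 7 + 3*X)
k + z(4)*(-19) = -49 + (7 + 3*4)*(-19) = -49 + (7 + 12)*(-19) = -49 + 19*(-19) = -49 - 361 = -410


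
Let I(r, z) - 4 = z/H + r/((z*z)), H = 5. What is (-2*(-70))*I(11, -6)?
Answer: 3913/9 ≈ 434.78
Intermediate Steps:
I(r, z) = 4 + z/5 + r/z**2 (I(r, z) = 4 + (z/5 + r/((z*z))) = 4 + (z*(1/5) + r/(z**2)) = 4 + (z/5 + r/z**2) = 4 + z/5 + r/z**2)
(-2*(-70))*I(11, -6) = (-2*(-70))*(4 + (1/5)*(-6) + 11/(-6)**2) = 140*(4 - 6/5 + 11*(1/36)) = 140*(4 - 6/5 + 11/36) = 140*(559/180) = 3913/9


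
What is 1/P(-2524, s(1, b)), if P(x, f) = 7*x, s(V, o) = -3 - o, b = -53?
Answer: -1/17668 ≈ -5.6599e-5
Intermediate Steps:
1/P(-2524, s(1, b)) = 1/(7*(-2524)) = 1/(-17668) = -1/17668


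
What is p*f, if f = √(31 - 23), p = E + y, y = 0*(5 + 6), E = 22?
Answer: 44*√2 ≈ 62.225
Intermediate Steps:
y = 0 (y = 0*11 = 0)
p = 22 (p = 22 + 0 = 22)
f = 2*√2 (f = √8 = 2*√2 ≈ 2.8284)
p*f = 22*(2*√2) = 44*√2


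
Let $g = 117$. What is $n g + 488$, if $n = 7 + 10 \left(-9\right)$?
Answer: $-9223$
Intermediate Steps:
$n = -83$ ($n = 7 - 90 = -83$)
$n g + 488 = \left(-83\right) 117 + 488 = -9711 + 488 = -9223$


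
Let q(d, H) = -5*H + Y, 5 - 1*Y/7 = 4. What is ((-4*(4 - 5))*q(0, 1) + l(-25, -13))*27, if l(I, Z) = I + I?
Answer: -1134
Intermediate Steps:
Y = 7 (Y = 35 - 7*4 = 35 - 28 = 7)
l(I, Z) = 2*I
q(d, H) = 7 - 5*H (q(d, H) = -5*H + 7 = 7 - 5*H)
((-4*(4 - 5))*q(0, 1) + l(-25, -13))*27 = ((-4*(4 - 5))*(7 - 5*1) + 2*(-25))*27 = ((-4*(-1))*(7 - 5) - 50)*27 = (4*2 - 50)*27 = (8 - 50)*27 = -42*27 = -1134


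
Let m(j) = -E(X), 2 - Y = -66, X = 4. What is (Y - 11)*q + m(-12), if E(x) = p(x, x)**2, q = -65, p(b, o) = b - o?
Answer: -3705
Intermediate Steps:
Y = 68 (Y = 2 - 1*(-66) = 2 + 66 = 68)
E(x) = 0 (E(x) = (x - x)**2 = 0**2 = 0)
m(j) = 0 (m(j) = -1*0 = 0)
(Y - 11)*q + m(-12) = (68 - 11)*(-65) + 0 = 57*(-65) + 0 = -3705 + 0 = -3705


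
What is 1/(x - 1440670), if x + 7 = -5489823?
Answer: -1/6930500 ≈ -1.4429e-7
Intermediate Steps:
x = -5489830 (x = -7 - 5489823 = -5489830)
1/(x - 1440670) = 1/(-5489830 - 1440670) = 1/(-6930500) = -1/6930500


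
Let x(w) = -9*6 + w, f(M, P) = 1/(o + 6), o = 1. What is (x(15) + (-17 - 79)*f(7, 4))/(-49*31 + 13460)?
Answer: -369/83587 ≈ -0.0044146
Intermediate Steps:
f(M, P) = 1/7 (f(M, P) = 1/(1 + 6) = 1/7)
x(w) = -54 + w
(x(15) + (-17 - 79)*f(7, 4))/(-49*31 + 13460) = ((-54 + 15) + (-17 - 79)*(1/7))/(-49*31 + 13460) = (-39 - 96*1/7)/(-1519 + 13460) = (-39 - 96/7)/11941 = -369/7*1/11941 = -369/83587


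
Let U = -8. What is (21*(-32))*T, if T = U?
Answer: 5376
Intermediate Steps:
T = -8
(21*(-32))*T = (21*(-32))*(-8) = -672*(-8) = 5376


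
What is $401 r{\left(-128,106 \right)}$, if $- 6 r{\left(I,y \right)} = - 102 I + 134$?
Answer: $- \frac{2644595}{3} \approx -8.8153 \cdot 10^{5}$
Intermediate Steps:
$r{\left(I,y \right)} = - \frac{67}{3} + 17 I$ ($r{\left(I,y \right)} = - \frac{- 102 I + 134}{6} = - \frac{134 - 102 I}{6} = - \frac{67}{3} + 17 I$)
$401 r{\left(-128,106 \right)} = 401 \left(- \frac{67}{3} + 17 \left(-128\right)\right) = 401 \left(- \frac{67}{3} - 2176\right) = 401 \left(- \frac{6595}{3}\right) = - \frac{2644595}{3}$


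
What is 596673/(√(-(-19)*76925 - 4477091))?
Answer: -28413*I*√753879/71798 ≈ -343.6*I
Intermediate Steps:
596673/(√(-(-19)*76925 - 4477091)) = 596673/(√(-19*(-76925) - 4477091)) = 596673/(√(1461575 - 4477091)) = 596673/(√(-3015516)) = 596673/((2*I*√753879)) = 596673*(-I*√753879/1507758) = -28413*I*√753879/71798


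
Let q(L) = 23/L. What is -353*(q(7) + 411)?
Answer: -1023700/7 ≈ -1.4624e+5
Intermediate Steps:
-353*(q(7) + 411) = -353*(23/7 + 411) = -353*2900/7 = -1023700/7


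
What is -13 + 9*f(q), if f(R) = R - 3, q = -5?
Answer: -85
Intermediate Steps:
f(R) = -3 + R
-13 + 9*f(q) = -13 + 9*(-3 - 5) = -13 + 9*(-8) = -13 - 72 = -85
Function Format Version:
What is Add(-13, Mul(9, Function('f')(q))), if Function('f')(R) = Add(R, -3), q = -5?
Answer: -85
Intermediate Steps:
Function('f')(R) = Add(-3, R)
Add(-13, Mul(9, Function('f')(q))) = Add(-13, Mul(9, Add(-3, -5))) = Add(-13, Mul(9, -8)) = Add(-13, -72) = -85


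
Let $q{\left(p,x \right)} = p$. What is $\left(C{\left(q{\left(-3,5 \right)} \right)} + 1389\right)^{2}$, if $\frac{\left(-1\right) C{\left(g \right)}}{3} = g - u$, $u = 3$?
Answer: $1979649$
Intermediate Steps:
$C{\left(g \right)} = 9 - 3 g$ ($C{\left(g \right)} = - 3 \left(g - 3\right) = - 3 \left(-3 + g\right) = 9 - 3 g$)
$\left(C{\left(q{\left(-3,5 \right)} \right)} + 1389\right)^{2} = \left(\left(9 - -9\right) + 1389\right)^{2} = \left(\left(9 + 9\right) + 1389\right)^{2} = \left(18 + 1389\right)^{2} = 1407^{2} = 1979649$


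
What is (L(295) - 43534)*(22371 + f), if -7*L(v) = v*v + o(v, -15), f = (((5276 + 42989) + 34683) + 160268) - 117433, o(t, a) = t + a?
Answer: -58082738622/7 ≈ -8.2975e+9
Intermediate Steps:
o(t, a) = a + t
f = 125783 (f = ((48265 + 34683) + 160268) - 117433 = (82948 + 160268) - 117433 = 243216 - 117433 = 125783)
L(v) = 15/7 - v/7 - v**2/7 (L(v) = -(v*v + (-15 + v))/7 = -(v**2 + (-15 + v))/7 = -(-15 + v + v**2)/7 = 15/7 - v/7 - v**2/7)
(L(295) - 43534)*(22371 + f) = ((15/7 - 1/7*295 - 1/7*295**2) - 43534)*(22371 + 125783) = ((15/7 - 295/7 - 1/7*87025) - 43534)*148154 = ((15/7 - 295/7 - 87025/7) - 43534)*148154 = (-87305/7 - 43534)*148154 = -392043/7*148154 = -58082738622/7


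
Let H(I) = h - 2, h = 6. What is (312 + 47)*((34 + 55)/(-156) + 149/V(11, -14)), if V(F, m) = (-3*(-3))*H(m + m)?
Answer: 299765/234 ≈ 1281.0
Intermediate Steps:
H(I) = 4 (H(I) = 6 - 2 = 4)
V(F, m) = 36 (V(F, m) = -3*(-3)*4 = 9*4 = 36)
(312 + 47)*((34 + 55)/(-156) + 149/V(11, -14)) = (312 + 47)*((34 + 55)/(-156) + 149/36) = 359*(89*(-1/156) + 149*(1/36)) = 359*(-89/156 + 149/36) = 359*(835/234) = 299765/234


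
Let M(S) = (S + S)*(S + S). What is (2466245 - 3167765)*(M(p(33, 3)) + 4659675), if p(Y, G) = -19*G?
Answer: -3277972159920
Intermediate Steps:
M(S) = 4*S**2 (M(S) = (2*S)*(2*S) = 4*S**2)
(2466245 - 3167765)*(M(p(33, 3)) + 4659675) = (2466245 - 3167765)*(4*(-19*3)**2 + 4659675) = -701520*(4*(-57)**2 + 4659675) = -701520*(4*3249 + 4659675) = -701520*(12996 + 4659675) = -701520*4672671 = -3277972159920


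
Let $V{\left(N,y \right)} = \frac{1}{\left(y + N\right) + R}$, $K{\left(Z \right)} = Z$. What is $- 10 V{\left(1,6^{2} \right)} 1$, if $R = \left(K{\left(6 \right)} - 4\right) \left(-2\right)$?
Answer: $- \frac{10}{33} \approx -0.30303$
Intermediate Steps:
$R = -4$ ($R = \left(6 - 4\right) \left(-2\right) = 2 \left(-2\right) = -4$)
$V{\left(N,y \right)} = \frac{1}{-4 + N + y}$ ($V{\left(N,y \right)} = \frac{1}{\left(y + N\right) - 4} = \frac{1}{\left(N + y\right) - 4} = \frac{1}{-4 + N + y}$)
$- 10 V{\left(1,6^{2} \right)} 1 = - \frac{10}{-4 + 1 + 6^{2}} \cdot 1 = - \frac{10}{-4 + 1 + 36} \cdot 1 = - \frac{10}{33} \cdot 1 = \left(-10\right) \frac{1}{33} \cdot 1 = \left(- \frac{10}{33}\right) 1 = - \frac{10}{33}$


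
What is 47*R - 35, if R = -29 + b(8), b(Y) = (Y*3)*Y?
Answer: 7626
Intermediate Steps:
b(Y) = 3*Y² (b(Y) = (3*Y)*Y = 3*Y²)
R = 163 (R = -29 + 3*8² = -29 + 3*64 = -29 + 192 = 163)
47*R - 35 = 47*163 - 35 = 7661 - 35 = 7626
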